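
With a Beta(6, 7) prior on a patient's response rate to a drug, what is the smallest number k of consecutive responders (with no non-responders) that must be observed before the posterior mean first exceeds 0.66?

k = 8

After k responders and 0 non-responders the posterior is Beta(6+k, 7), with mean (6+k)/(6+7+k).
Set (6+k)/(13+k) > 0.66 and solve: k > (0.66·13 − 6)/(1 − 0.66) = 7.588.
The smallest integer exceeding 7.588 is 8, and checking k=8: (14)/(21) = 0.6667 > 0.66.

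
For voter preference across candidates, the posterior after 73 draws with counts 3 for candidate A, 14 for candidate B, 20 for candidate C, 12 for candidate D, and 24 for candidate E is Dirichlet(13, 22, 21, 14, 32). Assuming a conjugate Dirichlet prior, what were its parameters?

For a Dirichlet(α) prior with multinomial counts c, the posterior is Dirichlet(α + c) componentwise.
Subtract each count from the matching posterior parameter: 13−3=10, 22−14=8, 21−20=1, 14−12=2, 32−24=8.

Dirichlet(10, 8, 1, 2, 8)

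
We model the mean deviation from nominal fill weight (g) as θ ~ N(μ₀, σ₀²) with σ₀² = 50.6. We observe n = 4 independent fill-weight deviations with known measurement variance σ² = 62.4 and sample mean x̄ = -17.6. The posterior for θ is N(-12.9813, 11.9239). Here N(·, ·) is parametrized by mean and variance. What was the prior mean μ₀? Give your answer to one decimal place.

The posterior mean is a precision-weighted average: μ_n = (τ₀μ₀ + τ_data·x̄)/(τ₀+τ_data), with τ₀=1/σ₀² and τ_data=n/σ².
Here τ₀ = 1/50.6 = 0.019763 and τ_data = 4/62.4 = 0.064103, so τ_n = 0.083866.
Rearranging for μ₀: μ₀ = (μ_n·τ_n − τ_data·x̄)/τ₀ = (-12.9813·0.083866 − 0.064103·-17.6) / 0.019763 = 0.039523/0.019763 ≈ 2.0.

μ₀ = 2.0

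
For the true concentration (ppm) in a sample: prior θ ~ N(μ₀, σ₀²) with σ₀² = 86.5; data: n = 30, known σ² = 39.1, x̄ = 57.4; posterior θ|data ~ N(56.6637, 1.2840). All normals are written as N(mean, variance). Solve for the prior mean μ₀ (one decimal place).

μ₀ = 7.8

The posterior mean is a precision-weighted average: μ_n = (τ₀μ₀ + τ_data·x̄)/(τ₀+τ_data), with τ₀=1/σ₀² and τ_data=n/σ².
Here τ₀ = 1/86.5 = 0.011561 and τ_data = 30/39.1 = 0.767263, so τ_n = 0.778824.
Rearranging for μ₀: μ₀ = (μ_n·τ_n − τ_data·x̄)/τ₀ = (56.6637·0.778824 − 0.767263·57.4) / 0.011561 = 0.090153/0.011561 ≈ 7.8.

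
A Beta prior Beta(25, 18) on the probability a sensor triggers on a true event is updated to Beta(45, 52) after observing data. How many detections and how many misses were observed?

20 detections and 34 misses

A Beta(a, b) prior with s successes and f failures in binomial data gives a Beta(a+s, b+f) posterior.
Match parameters: s=45−25=20, f=52−18=34.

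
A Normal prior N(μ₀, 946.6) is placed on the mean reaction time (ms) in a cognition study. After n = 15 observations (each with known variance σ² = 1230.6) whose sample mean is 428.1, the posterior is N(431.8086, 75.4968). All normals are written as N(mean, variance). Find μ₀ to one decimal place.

μ₀ = 474.6

The posterior mean is a precision-weighted average: μ_n = (τ₀μ₀ + τ_data·x̄)/(τ₀+τ_data), with τ₀=1/σ₀² and τ_data=n/σ².
Here τ₀ = 1/946.6 = 0.001056 and τ_data = 15/1230.6 = 0.012189, so τ_n = 0.013245.
Rearranging for μ₀: μ₀ = (μ_n·τ_n − τ_data·x̄)/τ₀ = (431.8086·0.013245 − 0.012189·428.1) / 0.001056 = 0.501194/0.001056 ≈ 474.6.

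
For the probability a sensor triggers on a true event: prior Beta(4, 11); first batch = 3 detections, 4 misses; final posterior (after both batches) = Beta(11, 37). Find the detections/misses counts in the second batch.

4 detections and 22 misses

Sequential conjugate updates are equivalent to a single update on the pooled data, so total successes = posterior α − prior α and total failures = posterior β − prior β.
Total across both batches: 11−4=7 detections, 37−11=26 misses.
Subtract the first batch: 7−3=4 detections and 26−4=22 misses.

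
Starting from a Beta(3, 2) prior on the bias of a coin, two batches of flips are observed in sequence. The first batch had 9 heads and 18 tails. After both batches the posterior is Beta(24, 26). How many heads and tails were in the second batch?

Sequential conjugate updates are equivalent to a single update on the pooled data, so total successes = posterior α − prior α and total failures = posterior β − prior β.
Total across both batches: 24−3=21 heads, 26−2=24 tails.
Subtract the first batch: 21−9=12 heads and 24−18=6 tails.

12 heads and 6 tails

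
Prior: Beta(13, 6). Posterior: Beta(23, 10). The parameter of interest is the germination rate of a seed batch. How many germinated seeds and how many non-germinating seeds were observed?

10 germinated seeds and 4 non-germinating seeds

A Beta(α, β) prior with s successes and f failures in binomial data gives a Beta(α+s, β+f) posterior.
So s = 23 − 13 = 10 and f = 10 − 6 = 4.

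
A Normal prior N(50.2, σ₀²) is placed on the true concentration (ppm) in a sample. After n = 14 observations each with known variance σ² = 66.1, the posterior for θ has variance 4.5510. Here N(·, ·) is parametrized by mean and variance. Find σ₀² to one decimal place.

σ₀² = 126.1

Posterior precision equals prior precision plus data precision: 1/σ_n² = 1/σ₀² + n/σ².
So 1/σ₀² = 1/4.5510 − 14/66.1 = 0.219732 − 0.211800 = 0.007932.
Hence σ₀² = 1/0.007932 ≈ 126.1.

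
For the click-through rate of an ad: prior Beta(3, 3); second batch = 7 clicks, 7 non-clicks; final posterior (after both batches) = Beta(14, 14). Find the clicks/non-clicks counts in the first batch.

4 clicks and 4 non-clicks

Because Beta–binomial updating is additive in the counts, the combined data contributed (α_post−α_prior, β_post−β_prior) successes and failures.
Total across both batches: 14−3=11 clicks, 14−3=11 non-clicks.
Subtract the second batch: 11−7=4 clicks and 11−7=4 non-clicks.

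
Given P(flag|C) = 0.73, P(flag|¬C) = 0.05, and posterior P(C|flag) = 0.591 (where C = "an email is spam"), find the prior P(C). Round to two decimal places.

P(C) = 0.09

In odds form, posterior odds = prior odds × likelihood ratio, so prior odds = posterior odds ÷ LR.
Posterior odds = 0.591/(1−0.591) = 1.4450. LR = 0.73/0.05 = 14.6000.
Prior odds = 1.4450/14.6000 = 0.0990, so P(C) = 0.0990/(1+0.0990) ≈ 0.09.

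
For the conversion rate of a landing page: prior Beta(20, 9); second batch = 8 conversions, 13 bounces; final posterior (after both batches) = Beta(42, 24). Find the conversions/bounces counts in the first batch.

14 conversions and 2 bounces

Because Beta–binomial updating is additive in the counts, the combined data contributed (α_post−α_prior, β_post−β_prior) successes and failures.
Total across both batches: 42−20=22 conversions, 24−9=15 bounces.
Subtract the second batch: 22−8=14 conversions and 15−13=2 bounces.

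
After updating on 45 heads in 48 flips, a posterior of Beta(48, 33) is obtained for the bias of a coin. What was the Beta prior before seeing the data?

Beta is conjugate to the binomial likelihood: posterior = Beta(a+s, b+f).
Subtract the data counts: 48−45=3, 33−3=30.

Beta(3, 30)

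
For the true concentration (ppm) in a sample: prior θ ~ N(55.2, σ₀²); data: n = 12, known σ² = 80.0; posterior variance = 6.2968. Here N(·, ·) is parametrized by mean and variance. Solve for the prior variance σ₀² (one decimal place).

σ₀² = 113.5

For the Normal–Normal model with known σ², precisions add: τ_n = τ₀ + n/σ².
So 1/σ₀² = 1/6.2968 − 12/80.0 = 0.158811 − 0.150000 = 0.008811.
Hence σ₀² = 1/0.008811 ≈ 113.5.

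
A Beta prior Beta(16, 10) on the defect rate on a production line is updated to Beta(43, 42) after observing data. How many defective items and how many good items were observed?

A Beta(a, b) prior with s successes and f failures in binomial data gives a Beta(a+s, b+f) posterior.
So s = 43 − 16 = 27 and f = 42 − 10 = 32.

27 defective items and 32 good items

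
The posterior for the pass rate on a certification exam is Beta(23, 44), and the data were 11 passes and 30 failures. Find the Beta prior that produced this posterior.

Beta(12, 14)

Beta is conjugate to the binomial likelihood: posterior = Beta(a+s, b+f).
Subtract the data counts: 23−11=12, 44−30=14.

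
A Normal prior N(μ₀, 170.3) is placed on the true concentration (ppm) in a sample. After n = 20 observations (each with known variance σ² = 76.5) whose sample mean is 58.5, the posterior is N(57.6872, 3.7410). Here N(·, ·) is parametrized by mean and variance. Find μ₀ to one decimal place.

μ₀ = 21.5

With known observation variance, the Normal–Normal posterior has precision τ_n = τ₀ + n/σ² and mean μ_n = (τ₀μ₀ + (n/σ²)x̄)/τ_n.
Here τ₀ = 1/170.3 = 0.005872 and τ_data = 20/76.5 = 0.261438, so τ_n = 0.267310.
Rearranging for μ₀: μ₀ = (μ_n·τ_n − τ_data·x̄)/τ₀ = (57.6872·0.267310 − 0.261438·58.5) / 0.005872 = 0.126242/0.005872 ≈ 21.5.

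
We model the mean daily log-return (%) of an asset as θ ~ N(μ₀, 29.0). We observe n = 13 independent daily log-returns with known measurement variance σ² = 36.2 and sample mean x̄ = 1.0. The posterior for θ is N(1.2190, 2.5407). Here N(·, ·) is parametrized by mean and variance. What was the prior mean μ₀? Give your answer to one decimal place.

μ₀ = 3.5

With known observation variance, the Normal–Normal posterior has precision τ_n = τ₀ + n/σ² and mean μ_n = (τ₀μ₀ + (n/σ²)x̄)/τ_n.
Here τ₀ = 1/29.0 = 0.034483 and τ_data = 13/36.2 = 0.359116, so τ_n = 0.393599.
Rearranging for μ₀: μ₀ = (μ_n·τ_n − τ_data·x̄)/τ₀ = (1.2190·0.393599 − 0.359116·1.0) / 0.034483 = 0.120681/0.034483 ≈ 3.5.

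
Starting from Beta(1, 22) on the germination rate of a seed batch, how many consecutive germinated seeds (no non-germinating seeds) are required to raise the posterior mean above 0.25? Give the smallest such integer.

After k germinated seeds and 0 non-germinating seeds the posterior is Beta(1+k, 22), with mean (1+k)/(1+22+k).
Set (1+k)/(23+k) > 0.25 and solve: k > (0.25·23 − 1)/(1 − 0.25) = 6.333.
The smallest integer exceeding 6.333 is 7.

k = 7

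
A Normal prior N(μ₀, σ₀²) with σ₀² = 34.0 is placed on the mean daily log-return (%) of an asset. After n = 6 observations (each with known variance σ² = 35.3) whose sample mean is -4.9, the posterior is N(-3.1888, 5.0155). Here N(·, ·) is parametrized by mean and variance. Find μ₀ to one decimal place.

μ₀ = 6.7

The posterior mean is a precision-weighted average: μ_n = (τ₀μ₀ + τ_data·x̄)/(τ₀+τ_data), with τ₀=1/σ₀² and τ_data=n/σ².
Here τ₀ = 1/34.0 = 0.029412 and τ_data = 6/35.3 = 0.169972, so τ_n = 0.199384.
Rearranging for μ₀: μ₀ = (μ_n·τ_n − τ_data·x̄)/τ₀ = (-3.1888·0.199384 − 0.169972·-4.9) / 0.029412 = 0.197067/0.029412 ≈ 6.7.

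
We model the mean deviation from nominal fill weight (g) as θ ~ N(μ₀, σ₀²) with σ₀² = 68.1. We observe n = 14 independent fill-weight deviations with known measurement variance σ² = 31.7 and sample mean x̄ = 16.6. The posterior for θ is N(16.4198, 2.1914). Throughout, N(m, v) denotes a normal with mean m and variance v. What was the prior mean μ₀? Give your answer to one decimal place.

The posterior mean is a precision-weighted average: μ_n = (τ₀μ₀ + τ_data·x̄)/(τ₀+τ_data), with τ₀=1/σ₀² and τ_data=n/σ².
Here τ₀ = 1/68.1 = 0.014684 and τ_data = 14/31.7 = 0.441640, so τ_n = 0.456324.
Rearranging for μ₀: μ₀ = (μ_n·τ_n − τ_data·x̄)/τ₀ = (16.4198·0.456324 − 0.441640·16.6) / 0.014684 = 0.161525/0.014684 ≈ 11.0.

μ₀ = 11.0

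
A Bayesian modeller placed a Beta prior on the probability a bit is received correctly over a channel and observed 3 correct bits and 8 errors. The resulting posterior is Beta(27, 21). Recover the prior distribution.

Under Beta–binomial conjugacy the posterior parameters are (α+s, β+f).
So α = 27 − 3 = 24 and β = 21 − 8 = 13.

Beta(24, 13)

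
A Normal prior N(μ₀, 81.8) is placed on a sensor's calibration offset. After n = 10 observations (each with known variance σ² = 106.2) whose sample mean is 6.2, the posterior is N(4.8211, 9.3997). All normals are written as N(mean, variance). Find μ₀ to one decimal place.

μ₀ = -5.8

With known observation variance, the Normal–Normal posterior has precision τ_n = τ₀ + n/σ² and mean μ_n = (τ₀μ₀ + (n/σ²)x̄)/τ_n.
Here τ₀ = 1/81.8 = 0.012225 and τ_data = 10/106.2 = 0.094162, so τ_n = 0.106387.
Rearranging for μ₀: μ₀ = (μ_n·τ_n − τ_data·x̄)/τ₀ = (4.8211·0.106387 − 0.094162·6.2) / 0.012225 = -0.070902/0.012225 ≈ -5.8.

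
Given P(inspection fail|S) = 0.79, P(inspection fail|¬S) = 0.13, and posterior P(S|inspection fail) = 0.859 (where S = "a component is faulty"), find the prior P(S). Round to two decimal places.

Bayes' rule in odds form gives O(S|E) = O(S)·[P(E|S)/P(E|¬S)], hence O(S) = O(S|E)/LR.
Posterior odds = 0.859/(1−0.859) = 6.0922. LR = 0.79/0.13 = 6.0769.
Prior odds = 6.0922/6.0769 = 1.0025, so P(S) = 1.0025/(1+1.0025) ≈ 0.50.

P(S) = 0.50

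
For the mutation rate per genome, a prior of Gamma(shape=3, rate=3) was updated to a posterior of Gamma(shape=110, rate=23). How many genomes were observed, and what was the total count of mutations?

n = 20 genomes with total 107 mutations

Gamma–Poisson conjugacy: posterior shape = α + Σxᵢ, posterior rate = β + n.
Matching: Σxᵢ = 110 − 3 = 107 and n = 23 − 3 = 20.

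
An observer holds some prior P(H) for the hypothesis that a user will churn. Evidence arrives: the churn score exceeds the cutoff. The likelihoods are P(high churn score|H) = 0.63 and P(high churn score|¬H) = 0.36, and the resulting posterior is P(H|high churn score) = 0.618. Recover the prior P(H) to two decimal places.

P(H) = 0.48

Bayes' rule in odds form gives O(H|E) = O(H)·[P(E|H)/P(E|¬H)], hence O(H) = O(H|E)/LR.
Posterior odds = 0.618/(1−0.618) = 1.6178. LR = 0.63/0.36 = 1.7500.
Prior odds = 1.6178/1.7500 = 0.9245, so P(H) = 0.9245/(1+0.9245) ≈ 0.48.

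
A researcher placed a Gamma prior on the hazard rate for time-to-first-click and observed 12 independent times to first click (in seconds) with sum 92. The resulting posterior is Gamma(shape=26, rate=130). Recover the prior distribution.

Gamma–exponential conjugacy: posterior shape = α + n, posterior rate = β + Σtᵢ.
So α = 26 − 12 = 14 and β = 130 − 92 = 38.

Gamma(shape=14, rate=38)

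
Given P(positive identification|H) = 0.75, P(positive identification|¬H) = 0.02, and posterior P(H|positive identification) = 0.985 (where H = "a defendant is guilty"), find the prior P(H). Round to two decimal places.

In odds form, posterior odds = prior odds × likelihood ratio, so prior odds = posterior odds ÷ LR.
Posterior odds = 0.985/(1−0.985) = 65.6667. LR = 0.75/0.02 = 37.5000.
Prior odds = 65.6667/37.5000 = 1.7511, so P(H) = 1.7511/(1+1.7511) ≈ 0.64.

P(H) = 0.64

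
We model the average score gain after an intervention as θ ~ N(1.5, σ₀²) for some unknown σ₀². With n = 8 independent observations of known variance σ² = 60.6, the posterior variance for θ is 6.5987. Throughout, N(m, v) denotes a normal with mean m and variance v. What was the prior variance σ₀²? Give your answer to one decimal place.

Posterior precision equals prior precision plus data precision: 1/σ_n² = 1/σ₀² + n/σ².
So 1/σ₀² = 1/6.5987 − 8/60.6 = 0.151545 − 0.132013 = 0.019532.
Hence σ₀² = 1/0.019532 ≈ 51.2.

σ₀² = 51.2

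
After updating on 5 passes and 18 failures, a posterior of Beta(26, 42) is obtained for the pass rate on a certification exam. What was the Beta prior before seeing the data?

A Beta(a, b) prior with s successes and f failures in binomial data gives a Beta(a+s, b+f) posterior.
Subtract the data counts: 26−5=21, 42−18=24.

Beta(21, 24)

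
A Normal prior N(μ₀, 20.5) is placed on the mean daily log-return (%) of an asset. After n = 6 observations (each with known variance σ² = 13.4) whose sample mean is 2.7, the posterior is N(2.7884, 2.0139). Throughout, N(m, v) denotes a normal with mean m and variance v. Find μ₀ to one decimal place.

With known observation variance, the Normal–Normal posterior has precision τ_n = τ₀ + n/σ² and mean μ_n = (τ₀μ₀ + (n/σ²)x̄)/τ_n.
Here τ₀ = 1/20.5 = 0.048780 and τ_data = 6/13.4 = 0.447761, so τ_n = 0.496541.
Rearranging for μ₀: μ₀ = (μ_n·τ_n − τ_data·x̄)/τ₀ = (2.7884·0.496541 − 0.447761·2.7) / 0.048780 = 0.175600/0.048780 ≈ 3.6.

μ₀ = 3.6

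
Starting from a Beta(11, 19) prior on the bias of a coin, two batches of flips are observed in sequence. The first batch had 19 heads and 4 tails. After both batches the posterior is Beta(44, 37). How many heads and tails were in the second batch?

14 heads and 14 tails

Sequential conjugate updates are equivalent to a single update on the pooled data, so total successes = posterior α − prior α and total failures = posterior β − prior β.
Total across both batches: 44−11=33 heads, 37−19=18 tails.
Subtract the first batch: 33−19=14 heads and 18−4=14 tails.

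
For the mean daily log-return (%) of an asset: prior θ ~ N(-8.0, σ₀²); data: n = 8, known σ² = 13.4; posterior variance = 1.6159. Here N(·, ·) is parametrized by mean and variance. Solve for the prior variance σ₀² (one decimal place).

σ₀² = 45.8

Posterior precision equals prior precision plus data precision: 1/σ_n² = 1/σ₀² + n/σ².
So 1/σ₀² = 1/1.6159 − 8/13.4 = 0.618850 − 0.597015 = 0.021835.
Hence σ₀² = 1/0.021835 ≈ 45.8.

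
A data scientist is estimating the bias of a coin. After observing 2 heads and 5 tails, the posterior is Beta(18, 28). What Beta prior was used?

Beta is conjugate to the binomial likelihood: posterior = Beta(a+s, b+f).
Subtract the data counts: 18−2=16, 28−5=23.

Beta(16, 23)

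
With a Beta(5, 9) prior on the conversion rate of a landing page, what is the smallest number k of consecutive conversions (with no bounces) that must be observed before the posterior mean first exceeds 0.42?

k = 2

After k conversions and 0 bounces the posterior is Beta(5+k, 9), with mean (5+k)/(5+9+k).
Set (5+k)/(14+k) > 0.42 and solve: k > (0.42·14 − 5)/(1 − 0.42) = 1.517.
The smallest integer exceeding 1.517 is 2, and checking k=2: (7)/(16) = 0.4375 > 0.42.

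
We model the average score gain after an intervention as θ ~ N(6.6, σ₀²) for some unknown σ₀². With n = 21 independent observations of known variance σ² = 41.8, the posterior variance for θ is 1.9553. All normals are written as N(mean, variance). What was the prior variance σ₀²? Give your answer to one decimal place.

For the Normal–Normal model with known σ², precisions add: τ_n = τ₀ + n/σ².
So 1/σ₀² = 1/1.9553 − 21/41.8 = 0.511430 − 0.502392 = 0.009038.
Hence σ₀² = 1/0.009038 ≈ 110.6.

σ₀² = 110.6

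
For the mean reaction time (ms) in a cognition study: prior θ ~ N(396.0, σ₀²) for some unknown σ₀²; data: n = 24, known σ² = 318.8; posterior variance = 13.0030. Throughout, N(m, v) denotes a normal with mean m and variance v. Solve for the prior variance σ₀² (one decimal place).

σ₀² = 616.1

Posterior precision equals prior precision plus data precision: 1/σ_n² = 1/σ₀² + n/σ².
So 1/σ₀² = 1/13.0030 − 24/318.8 = 0.076905 − 0.075282 = 0.001623.
Hence σ₀² = 1/0.001623 ≈ 616.1.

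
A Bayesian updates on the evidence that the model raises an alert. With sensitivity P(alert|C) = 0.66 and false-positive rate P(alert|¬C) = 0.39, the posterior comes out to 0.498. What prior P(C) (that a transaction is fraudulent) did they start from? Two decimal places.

Bayes' rule in odds form gives O(C|E) = O(C)·[P(E|C)/P(E|¬C)], hence O(C) = O(C|E)/LR.
Posterior odds = 0.498/(1−0.498) = 0.9920. LR = 0.66/0.39 = 1.6923.
Prior odds = 0.9920/1.6923 = 0.5862, so P(C) = 0.5862/(1+0.5862) ≈ 0.37.

P(C) = 0.37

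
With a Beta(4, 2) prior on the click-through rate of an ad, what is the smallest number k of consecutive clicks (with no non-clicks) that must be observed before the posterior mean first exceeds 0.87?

k = 10

After k clicks and 0 non-clicks the posterior is Beta(4+k, 2), with mean (4+k)/(4+2+k).
Set (4+k)/(6+k) > 0.87 and solve: k > (0.87·6 − 4)/(1 − 0.87) = 9.385.
The smallest integer exceeding 9.385 is 10.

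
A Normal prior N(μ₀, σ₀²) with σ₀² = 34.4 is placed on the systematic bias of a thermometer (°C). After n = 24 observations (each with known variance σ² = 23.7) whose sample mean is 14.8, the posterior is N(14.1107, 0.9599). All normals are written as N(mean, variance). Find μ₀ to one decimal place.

μ₀ = -9.9

With known observation variance, the Normal–Normal posterior has precision τ_n = τ₀ + n/σ² and mean μ_n = (τ₀μ₀ + (n/σ²)x̄)/τ_n.
Here τ₀ = 1/34.4 = 0.029070 and τ_data = 24/23.7 = 1.012658, so τ_n = 1.041728.
Rearranging for μ₀: μ₀ = (μ_n·τ_n − τ_data·x̄)/τ₀ = (14.1107·1.041728 − 1.012658·14.8) / 0.029070 = -0.287827/0.029070 ≈ -9.9.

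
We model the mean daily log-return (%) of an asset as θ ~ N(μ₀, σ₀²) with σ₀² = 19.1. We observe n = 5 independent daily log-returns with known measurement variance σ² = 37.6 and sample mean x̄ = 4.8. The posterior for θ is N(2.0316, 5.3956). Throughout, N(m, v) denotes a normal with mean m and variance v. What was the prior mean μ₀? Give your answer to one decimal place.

μ₀ = -5.0

The posterior mean is a precision-weighted average: μ_n = (τ₀μ₀ + τ_data·x̄)/(τ₀+τ_data), with τ₀=1/σ₀² and τ_data=n/σ².
Here τ₀ = 1/19.1 = 0.052356 and τ_data = 5/37.6 = 0.132979, so τ_n = 0.185335.
Rearranging for μ₀: μ₀ = (μ_n·τ_n − τ_data·x̄)/τ₀ = (2.0316·0.185335 − 0.132979·4.8) / 0.052356 = -0.261773/0.052356 ≈ -5.0.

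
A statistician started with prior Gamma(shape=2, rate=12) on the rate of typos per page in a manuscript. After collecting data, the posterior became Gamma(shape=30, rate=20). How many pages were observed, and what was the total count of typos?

A Gamma(α, β) prior (rate parametrization) on a Poisson rate with n observations summing to S gives posterior Gamma(α+S, β+n).
Matching: Σxᵢ = 30 − 2 = 28 and n = 20 − 12 = 8.

n = 8 pages with total 28 typos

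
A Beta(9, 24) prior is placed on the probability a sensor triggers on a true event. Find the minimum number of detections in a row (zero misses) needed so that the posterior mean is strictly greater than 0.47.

After k detections and 0 misses the posterior is Beta(9+k, 24), with mean (9+k)/(9+24+k).
Set (9+k)/(33+k) > 0.47 and solve: k > (0.47·33 − 9)/(1 − 0.47) = 12.283.
The smallest integer exceeding 12.283 is 13, and checking k=13: (22)/(46) = 0.4783 > 0.47.

k = 13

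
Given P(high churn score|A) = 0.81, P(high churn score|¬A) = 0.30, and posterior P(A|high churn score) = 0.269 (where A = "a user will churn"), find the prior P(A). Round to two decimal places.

In odds form, posterior odds = prior odds × likelihood ratio, so prior odds = posterior odds ÷ LR.
Posterior odds = 0.269/(1−0.269) = 0.3680. LR = 0.81/0.30 = 2.7000.
Prior odds = 0.3680/2.7000 = 0.1363, so P(A) = 0.1363/(1+0.1363) ≈ 0.12.

P(A) = 0.12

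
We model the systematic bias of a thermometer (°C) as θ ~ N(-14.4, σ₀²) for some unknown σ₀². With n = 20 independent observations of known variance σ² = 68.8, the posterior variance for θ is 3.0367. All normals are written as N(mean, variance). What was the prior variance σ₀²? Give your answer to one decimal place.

σ₀² = 25.9

Posterior precision equals prior precision plus data precision: 1/σ_n² = 1/σ₀² + n/σ².
So 1/σ₀² = 1/3.0367 − 20/68.8 = 0.329305 − 0.290698 = 0.038607.
Hence σ₀² = 1/0.038607 ≈ 25.9.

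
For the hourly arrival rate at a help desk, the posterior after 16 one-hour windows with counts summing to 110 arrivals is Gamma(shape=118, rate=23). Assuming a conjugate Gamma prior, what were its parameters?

A Gamma(α, β) prior (rate parametrization) on a Poisson rate with n observations summing to S gives posterior Gamma(α+S, β+n).
So α = 118 − 110 = 8 and β = 23 − 16 = 7.

Gamma(shape=8, rate=7)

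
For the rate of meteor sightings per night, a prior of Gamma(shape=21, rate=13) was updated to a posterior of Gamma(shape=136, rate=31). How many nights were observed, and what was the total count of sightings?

n = 18 nights with total 115 sightings

A Gamma(α, β) prior (rate parametrization) on a Poisson rate with n observations summing to S gives posterior Gamma(α+S, β+n).
Matching: Σxᵢ = 136 − 21 = 115 and n = 31 − 13 = 18.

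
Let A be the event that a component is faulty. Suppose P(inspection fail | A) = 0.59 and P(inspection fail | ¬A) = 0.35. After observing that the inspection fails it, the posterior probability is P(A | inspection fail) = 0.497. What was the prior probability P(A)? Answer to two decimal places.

Bayes' rule in odds form gives O(A|E) = O(A)·[P(E|A)/P(E|¬A)], hence O(A) = O(A|E)/LR.
Posterior odds = 0.497/(1−0.497) = 0.9881. LR = 0.59/0.35 = 1.6857.
Prior odds = 0.9881/1.6857 = 0.5862, so P(A) = 0.5862/(1+0.5862) ≈ 0.37.

P(A) = 0.37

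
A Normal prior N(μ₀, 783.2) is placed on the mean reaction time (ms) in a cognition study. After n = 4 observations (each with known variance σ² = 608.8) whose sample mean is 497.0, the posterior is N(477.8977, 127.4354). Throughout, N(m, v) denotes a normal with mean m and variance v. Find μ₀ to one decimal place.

μ₀ = 379.6

The posterior mean is a precision-weighted average: μ_n = (τ₀μ₀ + τ_data·x̄)/(τ₀+τ_data), with τ₀=1/σ₀² and τ_data=n/σ².
Here τ₀ = 1/783.2 = 0.001277 and τ_data = 4/608.8 = 0.006570, so τ_n = 0.007847.
Rearranging for μ₀: μ₀ = (μ_n·τ_n − τ_data·x̄)/τ₀ = (477.8977·0.007847 − 0.006570·497.0) / 0.001277 = 0.484773/0.001277 ≈ 379.6.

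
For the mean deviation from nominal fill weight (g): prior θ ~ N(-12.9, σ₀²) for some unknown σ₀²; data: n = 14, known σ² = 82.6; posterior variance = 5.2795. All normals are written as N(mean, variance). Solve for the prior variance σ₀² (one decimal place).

For the Normal–Normal model with known σ², precisions add: τ_n = τ₀ + n/σ².
So 1/σ₀² = 1/5.2795 − 14/82.6 = 0.189412 − 0.169492 = 0.019920.
Hence σ₀² = 1/0.019920 ≈ 50.2.

σ₀² = 50.2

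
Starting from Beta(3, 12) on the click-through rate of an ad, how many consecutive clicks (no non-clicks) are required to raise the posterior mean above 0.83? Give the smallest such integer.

k = 56

After k clicks and 0 non-clicks the posterior is Beta(3+k, 12), with mean (3+k)/(3+12+k).
Set (3+k)/(15+k) > 0.83 and solve: k > (0.83·15 − 3)/(1 − 0.83) = 55.588.
The smallest integer exceeding 55.588 is 56, and checking k=56: (59)/(71) = 0.8310 > 0.83.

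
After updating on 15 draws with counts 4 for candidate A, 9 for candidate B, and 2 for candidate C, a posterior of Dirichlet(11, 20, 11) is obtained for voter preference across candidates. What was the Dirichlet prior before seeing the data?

Dirichlet(7, 11, 9)

For a Dirichlet(α) prior with multinomial counts c, the posterior is Dirichlet(α + c) componentwise.
Subtract each count from the matching posterior parameter: 11−4=7, 20−9=11, 11−2=9.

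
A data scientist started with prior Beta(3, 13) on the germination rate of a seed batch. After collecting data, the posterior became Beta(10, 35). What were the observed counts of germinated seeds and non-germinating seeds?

Beta is conjugate to the binomial likelihood: posterior = Beta(α+s, β+f).
So s = 10 − 3 = 7 and f = 35 − 13 = 22.

7 germinated seeds and 22 non-germinating seeds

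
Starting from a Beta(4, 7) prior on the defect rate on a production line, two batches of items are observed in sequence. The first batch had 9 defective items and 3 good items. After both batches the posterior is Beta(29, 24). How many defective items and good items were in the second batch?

Because Beta–binomial updating is additive in the counts, the combined data contributed (α_post−α_prior, β_post−β_prior) successes and failures.
Total across both batches: 29−4=25 defective items, 24−7=17 good items.
Subtract the first batch: 25−9=16 defective items and 17−3=14 good items.

16 defective items and 14 good items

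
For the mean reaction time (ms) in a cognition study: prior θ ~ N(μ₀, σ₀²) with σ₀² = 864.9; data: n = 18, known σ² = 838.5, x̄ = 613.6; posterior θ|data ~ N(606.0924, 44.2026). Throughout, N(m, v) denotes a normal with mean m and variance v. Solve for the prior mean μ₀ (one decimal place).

With known observation variance, the Normal–Normal posterior has precision τ_n = τ₀ + n/σ² and mean μ_n = (τ₀μ₀ + (n/σ²)x̄)/τ_n.
Here τ₀ = 1/864.9 = 0.001156 and τ_data = 18/838.5 = 0.021467, so τ_n = 0.022623.
Rearranging for μ₀: μ₀ = (μ_n·τ_n − τ_data·x̄)/τ₀ = (606.0924·0.022623 − 0.021467·613.6) / 0.001156 = 0.539477/0.001156 ≈ 466.7.

μ₀ = 466.7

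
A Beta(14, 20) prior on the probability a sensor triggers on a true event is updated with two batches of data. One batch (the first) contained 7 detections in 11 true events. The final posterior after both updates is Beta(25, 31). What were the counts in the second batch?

4 detections and 7 misses

Sequential conjugate updates are equivalent to a single update on the pooled data, so total successes = posterior α − prior α and total failures = posterior β − prior β.
Total across both batches: 25−14=11 detections, 31−20=11 misses.
Subtract the first batch: 11−7=4 detections and 11−4=7 misses.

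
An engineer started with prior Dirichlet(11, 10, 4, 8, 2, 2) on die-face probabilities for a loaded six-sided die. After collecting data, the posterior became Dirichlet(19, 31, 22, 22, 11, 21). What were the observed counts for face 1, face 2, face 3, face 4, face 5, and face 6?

counts (8, 21, 18, 14, 9, 19)

For a Dirichlet(α) prior with multinomial counts c, the posterior is Dirichlet(α + c) componentwise.
Counts are posterior − prior componentwise: 19−11=8, 31−10=21, 22−4=18, 22−8=14, 11−2=9, 21−2=19.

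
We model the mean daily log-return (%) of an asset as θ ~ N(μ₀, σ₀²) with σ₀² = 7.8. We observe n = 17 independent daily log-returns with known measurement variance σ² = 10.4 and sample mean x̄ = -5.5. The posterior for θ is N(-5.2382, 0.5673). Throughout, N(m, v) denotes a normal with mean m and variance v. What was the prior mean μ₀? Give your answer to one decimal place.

The posterior mean is a precision-weighted average: μ_n = (τ₀μ₀ + τ_data·x̄)/(τ₀+τ_data), with τ₀=1/σ₀² and τ_data=n/σ².
Here τ₀ = 1/7.8 = 0.128205 and τ_data = 17/10.4 = 1.634615, so τ_n = 1.762820.
Rearranging for μ₀: μ₀ = (μ_n·τ_n − τ_data·x̄)/τ₀ = (-5.2382·1.762820 − 1.634615·-5.5) / 0.128205 = -0.243621/0.128205 ≈ -1.9.

μ₀ = -1.9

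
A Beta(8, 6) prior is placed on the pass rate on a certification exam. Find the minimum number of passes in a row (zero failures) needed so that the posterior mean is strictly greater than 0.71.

k = 7

After k passes and 0 failures the posterior is Beta(8+k, 6), with mean (8+k)/(8+6+k).
Set (8+k)/(14+k) > 0.71 and solve: k > (0.71·14 − 8)/(1 − 0.71) = 6.690.
The smallest integer exceeding 6.690 is 7, and checking k=7: (15)/(21) = 0.7143 > 0.71.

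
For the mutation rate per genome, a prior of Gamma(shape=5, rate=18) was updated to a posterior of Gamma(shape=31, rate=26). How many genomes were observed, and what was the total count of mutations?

Gamma–Poisson conjugacy: posterior shape = α + Σxᵢ, posterior rate = β + n.
Matching: Σxᵢ = 31 − 5 = 26 and n = 26 − 18 = 8.

n = 8 genomes with total 26 mutations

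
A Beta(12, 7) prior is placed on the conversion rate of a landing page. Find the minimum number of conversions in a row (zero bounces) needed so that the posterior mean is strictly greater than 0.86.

After k conversions and 0 bounces the posterior is Beta(12+k, 7), with mean (12+k)/(12+7+k).
Set (12+k)/(19+k) > 0.86 and solve: k > (0.86·19 − 12)/(1 − 0.86) = 31.000.
The smallest integer exceeding 31.000 is 32, and checking k=32: (44)/(51) = 0.8627 > 0.86.

k = 32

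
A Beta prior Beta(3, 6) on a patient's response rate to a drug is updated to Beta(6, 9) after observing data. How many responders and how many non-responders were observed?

3 responders and 3 non-responders

Under Beta–binomial conjugacy the posterior parameters are (α+s, β+f).
So s = 6 − 3 = 3 and f = 9 − 6 = 3.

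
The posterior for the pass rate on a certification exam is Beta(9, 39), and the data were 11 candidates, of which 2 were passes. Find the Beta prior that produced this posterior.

Beta(7, 30)

Beta is conjugate to the binomial likelihood: posterior = Beta(a+s, b+f).
Subtract the data counts: 9−2=7, 39−9=30.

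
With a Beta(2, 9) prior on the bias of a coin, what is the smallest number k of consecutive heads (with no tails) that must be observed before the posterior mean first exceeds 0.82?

k = 40

After k heads and 0 tails the posterior is Beta(2+k, 9), with mean (2+k)/(2+9+k).
Set (2+k)/(11+k) > 0.82 and solve: k > (0.82·11 − 2)/(1 − 0.82) = 39.000.
The smallest integer exceeding 39.000 is 40, and checking k=40: (42)/(51) = 0.8235 > 0.82.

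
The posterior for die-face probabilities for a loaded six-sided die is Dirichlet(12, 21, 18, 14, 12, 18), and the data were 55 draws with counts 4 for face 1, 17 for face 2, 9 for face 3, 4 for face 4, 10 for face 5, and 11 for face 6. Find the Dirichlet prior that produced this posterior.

For a Dirichlet(α) prior with multinomial counts c, the posterior is Dirichlet(α + c) componentwise.
Subtract each count from the matching posterior parameter: 12−4=8, 21−17=4, 18−9=9, 14−4=10, 12−10=2, 18−11=7.

Dirichlet(8, 4, 9, 10, 2, 7)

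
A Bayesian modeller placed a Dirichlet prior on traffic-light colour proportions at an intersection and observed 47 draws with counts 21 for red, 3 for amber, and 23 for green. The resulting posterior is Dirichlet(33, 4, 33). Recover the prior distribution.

Dirichlet(12, 1, 10)

For a Dirichlet(α) prior with multinomial counts c, the posterior is Dirichlet(α + c) componentwise.
Subtract each count from the matching posterior parameter: 33−21=12, 4−3=1, 33−23=10.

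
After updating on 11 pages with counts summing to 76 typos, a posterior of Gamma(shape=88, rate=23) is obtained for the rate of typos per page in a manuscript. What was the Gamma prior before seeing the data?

Gamma(shape=12, rate=12)

Gamma–Poisson conjugacy: posterior shape = α + Σxᵢ, posterior rate = β + n.
So α = 88 − 76 = 12 and β = 23 − 11 = 12.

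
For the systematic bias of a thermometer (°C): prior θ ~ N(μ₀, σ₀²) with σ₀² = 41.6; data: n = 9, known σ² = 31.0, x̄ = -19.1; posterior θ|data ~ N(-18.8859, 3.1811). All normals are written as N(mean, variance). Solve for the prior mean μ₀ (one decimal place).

The posterior mean is a precision-weighted average: μ_n = (τ₀μ₀ + τ_data·x̄)/(τ₀+τ_data), with τ₀=1/σ₀² and τ_data=n/σ².
Here τ₀ = 1/41.6 = 0.024038 and τ_data = 9/31.0 = 0.290323, so τ_n = 0.314361.
Rearranging for μ₀: μ₀ = (μ_n·τ_n − τ_data·x̄)/τ₀ = (-18.8859·0.314361 − 0.290323·-19.1) / 0.024038 = -0.391821/0.024038 ≈ -16.3.

μ₀ = -16.3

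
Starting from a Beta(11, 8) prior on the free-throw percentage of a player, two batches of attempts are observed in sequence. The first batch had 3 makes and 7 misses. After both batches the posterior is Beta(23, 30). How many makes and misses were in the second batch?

Because Beta–binomial updating is additive in the counts, the combined data contributed (α_post−α_prior, β_post−β_prior) successes and failures.
Total across both batches: 23−11=12 makes, 30−8=22 misses.
Subtract the first batch: 12−3=9 makes and 22−7=15 misses.

9 makes and 15 misses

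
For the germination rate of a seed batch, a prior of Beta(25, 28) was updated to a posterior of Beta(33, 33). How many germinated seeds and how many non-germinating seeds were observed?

8 germinated seeds and 5 non-germinating seeds

Beta is conjugate to the binomial likelihood: posterior = Beta(a+s, b+f).
So s = 33 − 25 = 8 and f = 33 − 28 = 5.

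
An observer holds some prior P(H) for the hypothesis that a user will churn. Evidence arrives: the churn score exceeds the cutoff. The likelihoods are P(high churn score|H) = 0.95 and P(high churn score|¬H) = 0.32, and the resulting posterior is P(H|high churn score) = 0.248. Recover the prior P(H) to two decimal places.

In odds form, posterior odds = prior odds × likelihood ratio, so prior odds = posterior odds ÷ LR.
Posterior odds = 0.248/(1−0.248) = 0.3298. LR = 0.95/0.32 = 2.9688.
Prior odds = 0.3298/2.9688 = 0.1111, so P(H) = 0.1111/(1+0.1111) ≈ 0.10.

P(H) = 0.10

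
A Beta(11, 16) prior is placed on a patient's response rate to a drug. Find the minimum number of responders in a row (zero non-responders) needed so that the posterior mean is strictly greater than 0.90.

k = 134

After k responders and 0 non-responders the posterior is Beta(11+k, 16), with mean (11+k)/(11+16+k).
Set (11+k)/(27+k) > 0.90 and solve: k > (0.90·27 − 11)/(1 − 0.90) = 133.000.
The smallest integer exceeding 133.000 is 134.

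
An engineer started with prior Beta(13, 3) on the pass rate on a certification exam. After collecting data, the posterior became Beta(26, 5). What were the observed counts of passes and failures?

Under Beta–binomial conjugacy the posterior parameters are (α+s, β+f).
So s = 26 − 13 = 13 and f = 5 − 3 = 2.

13 passes and 2 failures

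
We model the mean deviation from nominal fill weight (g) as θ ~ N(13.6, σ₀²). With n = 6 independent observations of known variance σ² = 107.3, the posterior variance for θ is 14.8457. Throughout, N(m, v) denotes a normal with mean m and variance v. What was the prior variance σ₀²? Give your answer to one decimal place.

Posterior precision equals prior precision plus data precision: 1/σ_n² = 1/σ₀² + n/σ².
So 1/σ₀² = 1/14.8457 − 6/107.3 = 0.067360 − 0.055918 = 0.011442.
Hence σ₀² = 1/0.011442 ≈ 87.4.

σ₀² = 87.4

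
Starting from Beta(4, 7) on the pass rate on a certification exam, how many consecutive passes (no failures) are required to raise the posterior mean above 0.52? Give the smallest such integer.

k = 4

After k passes and 0 failures the posterior is Beta(4+k, 7), with mean (4+k)/(4+7+k).
Set (4+k)/(11+k) > 0.52 and solve: k > (0.52·11 − 4)/(1 − 0.52) = 3.583.
The smallest integer exceeding 3.583 is 4, and checking k=4: (8)/(15) = 0.5333 > 0.52.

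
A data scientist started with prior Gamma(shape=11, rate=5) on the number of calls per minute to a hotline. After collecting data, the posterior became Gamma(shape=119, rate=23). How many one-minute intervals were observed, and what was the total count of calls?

n = 18 one-minute intervals with total 108 calls

Gamma–Poisson conjugacy: posterior shape = α + Σxᵢ, posterior rate = β + n.
Matching: Σxᵢ = 119 − 11 = 108 and n = 23 − 5 = 18.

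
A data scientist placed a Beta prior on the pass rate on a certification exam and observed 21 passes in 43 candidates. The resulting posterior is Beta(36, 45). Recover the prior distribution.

Beta(15, 23)

Beta is conjugate to the binomial likelihood: posterior = Beta(a+s, b+f).
Subtract the data counts: 36−21=15, 45−22=23.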